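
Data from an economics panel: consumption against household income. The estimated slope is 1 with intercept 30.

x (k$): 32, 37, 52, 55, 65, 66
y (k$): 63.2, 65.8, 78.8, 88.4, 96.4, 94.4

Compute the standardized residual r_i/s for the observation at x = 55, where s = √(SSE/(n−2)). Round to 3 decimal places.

x=32: ŷ = 30 + 32 = 62; r = 63.2 − 62 = 1.2
x=37: ŷ = 30 + 37 = 67; r = 65.8 − 67 = -1.2
x=52: ŷ = 30 + 52 = 82; r = 78.8 − 82 = -3.2
x=55: ŷ = 30 + 55 = 85; r = 88.4 − 85 = 3.4
x=65: ŷ = 30 + 65 = 95; r = 96.4 − 95 = 1.4
x=66: ŷ = 30 + 66 = 96; r = 94.4 − 96 = -1.6
SSE = 1.44 + 1.44 + 10.24 + 11.56 + 1.96 + 2.56 = 29.2
s = √(29.2/4) = 2.70185
r/s = 3.4 / 2.70185 = 1.258

1.258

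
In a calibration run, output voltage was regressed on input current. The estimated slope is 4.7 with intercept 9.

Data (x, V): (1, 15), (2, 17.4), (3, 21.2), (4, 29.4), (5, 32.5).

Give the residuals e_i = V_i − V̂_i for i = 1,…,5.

1.3, -1, -1.9, 1.6, 0

x=1: V̂ = 9 + 4.7·1 = 13.7; e = 15 − 13.7 = 1.3
x=2: V̂ = 9 + 4.7·2 = 18.4; e = 17.4 − 18.4 = -1
x=3: V̂ = 9 + 4.7·3 = 23.1; e = 21.2 − 23.1 = -1.9
x=4: V̂ = 9 + 4.7·4 = 27.8; e = 29.4 − 27.8 = 1.6
x=5: V̂ = 9 + 4.7·5 = 32.5; e = 32.5 − 32.5 = 0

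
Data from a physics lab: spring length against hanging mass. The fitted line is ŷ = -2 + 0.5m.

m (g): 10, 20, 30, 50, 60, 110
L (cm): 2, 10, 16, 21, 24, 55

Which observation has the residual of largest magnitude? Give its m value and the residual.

m=10: ŷ = -2 + 0.5·10 = 3; e = 2 − 3 = -1
m=20: ŷ = -2 + 0.5·20 = 8; e = 10 − 8 = 2
m=30: ŷ = -2 + 0.5·30 = 13; e = 16 − 13 = 3
m=50: ŷ = -2 + 0.5·50 = 23; e = 21 − 23 = -2
m=60: ŷ = -2 + 0.5·60 = 28; e = 24 − 28 = -4
m=110: ŷ = -2 + 0.5·110 = 53; e = 55 − 53 = 2
Largest |e| is 4 at m = 60, residual -4.

m = 60, e = -4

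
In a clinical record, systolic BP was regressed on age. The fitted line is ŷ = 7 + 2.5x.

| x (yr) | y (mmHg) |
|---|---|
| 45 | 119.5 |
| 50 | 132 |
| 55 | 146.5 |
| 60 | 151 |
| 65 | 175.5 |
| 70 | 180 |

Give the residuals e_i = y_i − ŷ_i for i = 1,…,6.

0, 0, 2, -6, 6, -2

x=45: ŷ = 7 + 2.5·45 = 119.5; e = 119.5 − 119.5 = 0
x=50: ŷ = 7 + 2.5·50 = 132; e = 132 − 132 = 0
x=55: ŷ = 7 + 2.5·55 = 144.5; e = 146.5 − 144.5 = 2
x=60: ŷ = 7 + 2.5·60 = 157; e = 151 − 157 = -6
x=65: ŷ = 7 + 2.5·65 = 169.5; e = 175.5 − 169.5 = 6
x=70: ŷ = 7 + 2.5·70 = 182; e = 180 − 182 = -2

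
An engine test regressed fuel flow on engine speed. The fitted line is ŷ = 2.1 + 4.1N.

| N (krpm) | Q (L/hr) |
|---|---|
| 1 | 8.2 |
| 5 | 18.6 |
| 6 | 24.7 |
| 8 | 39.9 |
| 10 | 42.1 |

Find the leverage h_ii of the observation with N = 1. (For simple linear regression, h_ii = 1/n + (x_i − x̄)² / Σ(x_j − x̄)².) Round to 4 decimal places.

N̄ = (1 + 5 + 6 + 8 + 10)/5 = 6
Σ(N − N̄)² = 25 + 1 + 0 + 4 + 16 = 46
h = 1/5 + (-5)²/46 = 0.2 + 0.543478 = 0.7435

h = 0.7435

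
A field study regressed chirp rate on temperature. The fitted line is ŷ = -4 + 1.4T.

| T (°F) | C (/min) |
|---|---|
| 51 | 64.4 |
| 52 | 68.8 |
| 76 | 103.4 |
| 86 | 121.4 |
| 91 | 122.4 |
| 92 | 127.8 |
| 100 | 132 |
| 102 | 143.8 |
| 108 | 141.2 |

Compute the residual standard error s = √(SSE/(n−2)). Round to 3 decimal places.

s = 4.175

T=51: ŷ = -4 + 1.4·51 = 67.4; r = 64.4 − 67.4 = -3
T=52: ŷ = -4 + 1.4·52 = 68.8; r = 68.8 − 68.8 = 0
T=76: ŷ = -4 + 1.4·76 = 102.4; r = 103.4 − 102.4 = 1
T=86: ŷ = -4 + 1.4·86 = 116.4; r = 121.4 − 116.4 = 5
T=91: ŷ = -4 + 1.4·91 = 123.4; r = 122.4 − 123.4 = -1
T=92: ŷ = -4 + 1.4·92 = 124.8; r = 127.8 − 124.8 = 3
T=100: ŷ = -4 + 1.4·100 = 136; r = 132 − 136 = -4
T=102: ŷ = -4 + 1.4·102 = 138.8; r = 143.8 − 138.8 = 5
T=108: ŷ = -4 + 1.4·108 = 147.2; r = 141.2 − 147.2 = -6
SSE = 9 + 0 + 1 + 25 + 1 + 9 + 16 + 25 + 36 = 122
s = √(122/7) = √17.4286 ≈ 4.175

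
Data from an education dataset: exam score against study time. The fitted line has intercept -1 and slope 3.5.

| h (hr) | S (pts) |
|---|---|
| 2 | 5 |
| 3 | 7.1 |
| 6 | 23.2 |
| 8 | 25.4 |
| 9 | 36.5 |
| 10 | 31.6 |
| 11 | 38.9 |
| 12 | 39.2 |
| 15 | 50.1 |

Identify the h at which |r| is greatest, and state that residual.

h=2: ŷ = -1 + 3.5·2 = 6; r = 5 − 6 = -1
h=3: ŷ = -1 + 3.5·3 = 9.5; r = 7.1 − 9.5 = -2.4
h=6: ŷ = -1 + 3.5·6 = 20; r = 23.2 − 20 = 3.2
h=8: ŷ = -1 + 3.5·8 = 27; r = 25.4 − 27 = -1.6
h=9: ŷ = -1 + 3.5·9 = 30.5; r = 36.5 − 30.5 = 6
h=10: ŷ = -1 + 3.5·10 = 34; r = 31.6 − 34 = -2.4
h=11: ŷ = -1 + 3.5·11 = 37.5; r = 38.9 − 37.5 = 1.4
h=12: ŷ = -1 + 3.5·12 = 41; r = 39.2 − 41 = -1.8
h=15: ŷ = -1 + 3.5·15 = 51.5; r = 50.1 − 51.5 = -1.4
Largest |r| is 6 at h = 9, residual 6.

h = 9, r = 6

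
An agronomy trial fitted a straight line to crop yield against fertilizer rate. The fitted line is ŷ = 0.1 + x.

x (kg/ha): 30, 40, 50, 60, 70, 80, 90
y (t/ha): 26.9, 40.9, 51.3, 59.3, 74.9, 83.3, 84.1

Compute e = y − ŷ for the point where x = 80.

ŷ = 0.1 + 80 = 80.1
e = 83.3 − 80.1 = 3.2

e = 3.2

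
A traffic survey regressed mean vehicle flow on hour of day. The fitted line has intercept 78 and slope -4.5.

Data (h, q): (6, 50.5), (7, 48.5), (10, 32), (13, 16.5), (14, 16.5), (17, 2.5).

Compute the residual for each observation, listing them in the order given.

-0.5, 2, -1, -3, 1.5, 1

h=6: ŷ = 78 − 4.5·6 = 51; e = 50.5 − 51 = -0.5
h=7: ŷ = 78 − 4.5·7 = 46.5; e = 48.5 − 46.5 = 2
h=10: ŷ = 78 − 4.5·10 = 33; e = 32 − 33 = -1
h=13: ŷ = 78 − 4.5·13 = 19.5; e = 16.5 − 19.5 = -3
h=14: ŷ = 78 − 4.5·14 = 15; e = 16.5 − 15 = 1.5
h=17: ŷ = 78 − 4.5·17 = 1.5; e = 2.5 − 1.5 = 1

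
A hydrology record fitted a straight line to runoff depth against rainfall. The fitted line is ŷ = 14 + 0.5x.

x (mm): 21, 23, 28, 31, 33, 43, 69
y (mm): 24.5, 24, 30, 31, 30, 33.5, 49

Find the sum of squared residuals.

SSE = 13

x=21: ŷ = 14 + 0.5·21 = 24.5; r = 24.5 − 24.5 = 0
x=23: ŷ = 14 + 0.5·23 = 25.5; r = 24 − 25.5 = -1.5
x=28: ŷ = 14 + 0.5·28 = 28; r = 30 − 28 = 2
x=31: ŷ = 14 + 0.5·31 = 29.5; r = 31 − 29.5 = 1.5
x=33: ŷ = 14 + 0.5·33 = 30.5; r = 30 − 30.5 = -0.5
x=43: ŷ = 14 + 0.5·43 = 35.5; r = 33.5 − 35.5 = -2
x=69: ŷ = 14 + 0.5·69 = 48.5; r = 49 − 48.5 = 0.5
SSE = 0 + 2.25 + 4 + 2.25 + 0.25 + 4 + 0.25 = 13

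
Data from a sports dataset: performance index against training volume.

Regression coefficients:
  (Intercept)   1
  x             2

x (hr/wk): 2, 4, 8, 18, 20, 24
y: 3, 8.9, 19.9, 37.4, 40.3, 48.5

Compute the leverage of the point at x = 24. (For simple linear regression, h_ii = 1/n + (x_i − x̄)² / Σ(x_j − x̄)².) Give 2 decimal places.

h = 0.47

x̄ = (2 + 4 + 8 + 18 + 20 + 24)/6 = 12.6667
Σ(x − x̄)² = 113.778 + 75.1111 + 21.7778 + 28.4444 + 53.7778 + 128.444 = 421.333
h = 1/6 + (11.3333)²/421.333 = 0.166667 + 0.304852 = 0.47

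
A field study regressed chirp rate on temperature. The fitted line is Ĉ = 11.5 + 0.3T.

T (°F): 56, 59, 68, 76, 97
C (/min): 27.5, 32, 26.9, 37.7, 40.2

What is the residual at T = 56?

Ĉ = 11.5 + 0.3·56 = 28.3
r = 27.5 − 28.3 = -0.8

r = -0.8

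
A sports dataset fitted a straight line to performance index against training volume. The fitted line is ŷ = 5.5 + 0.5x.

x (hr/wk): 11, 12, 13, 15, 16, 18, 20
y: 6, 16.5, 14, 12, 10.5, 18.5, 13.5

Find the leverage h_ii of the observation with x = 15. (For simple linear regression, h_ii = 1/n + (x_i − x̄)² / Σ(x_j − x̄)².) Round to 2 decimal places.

h = 0.14

x̄ = (11 + 12 + 13 + 15 + 16 + 18 + 20)/7 = 15
Σ(x − x̄)² = 16 + 9 + 4 + 0 + 1 + 9 + 25 = 64
h = 1/7 + (0)²/64 = 0.142857 + 0 = 0.14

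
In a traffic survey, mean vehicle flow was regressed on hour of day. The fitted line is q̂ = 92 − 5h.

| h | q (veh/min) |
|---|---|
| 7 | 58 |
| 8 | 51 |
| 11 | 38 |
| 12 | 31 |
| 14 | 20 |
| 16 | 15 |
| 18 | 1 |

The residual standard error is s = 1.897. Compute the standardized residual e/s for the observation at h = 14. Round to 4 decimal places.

-1.0543

q̂ = 92 − 5·14 = 22
e = 20 − 22 = -2
e/s = -2 / 1.897 = -1.0543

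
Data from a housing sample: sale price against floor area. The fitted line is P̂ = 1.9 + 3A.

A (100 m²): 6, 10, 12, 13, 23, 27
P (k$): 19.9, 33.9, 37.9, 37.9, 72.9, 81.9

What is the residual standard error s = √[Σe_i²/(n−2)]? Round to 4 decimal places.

s = 2.1213

A=6: P̂ = 1.9 + 3·6 = 19.9; e = 19.9 − 19.9 = 0
A=10: P̂ = 1.9 + 3·10 = 31.9; e = 33.9 − 31.9 = 2
A=12: P̂ = 1.9 + 3·12 = 37.9; e = 37.9 − 37.9 = 0
A=13: P̂ = 1.9 + 3·13 = 40.9; e = 37.9 − 40.9 = -3
A=23: P̂ = 1.9 + 3·23 = 70.9; e = 72.9 − 70.9 = 2
A=27: P̂ = 1.9 + 3·27 = 82.9; e = 81.9 − 82.9 = -1
SSE = 0 + 4 + 0 + 9 + 4 + 1 = 18
s = √(18/4) = √4.5 ≈ 2.1213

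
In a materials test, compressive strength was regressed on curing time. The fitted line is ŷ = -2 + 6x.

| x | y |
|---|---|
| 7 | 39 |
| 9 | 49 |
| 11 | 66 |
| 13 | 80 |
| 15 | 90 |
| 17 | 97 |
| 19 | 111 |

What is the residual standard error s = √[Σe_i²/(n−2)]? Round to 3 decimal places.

s = 2.966

x=7: ŷ = -2 + 6·7 = 40; e = 39 − 40 = -1
x=9: ŷ = -2 + 6·9 = 52; e = 49 − 52 = -3
x=11: ŷ = -2 + 6·11 = 64; e = 66 − 64 = 2
x=13: ŷ = -2 + 6·13 = 76; e = 80 − 76 = 4
x=15: ŷ = -2 + 6·15 = 88; e = 90 − 88 = 2
x=17: ŷ = -2 + 6·17 = 100; e = 97 − 100 = -3
x=19: ŷ = -2 + 6·19 = 112; e = 111 − 112 = -1
SSE = 1 + 9 + 4 + 16 + 4 + 9 + 1 = 44
s = √(44/5) = √8.8 ≈ 2.966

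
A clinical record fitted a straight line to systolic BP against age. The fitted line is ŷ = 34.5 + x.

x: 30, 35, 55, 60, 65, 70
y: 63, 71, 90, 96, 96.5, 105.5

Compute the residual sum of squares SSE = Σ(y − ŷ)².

SSE = 17

x=30: ŷ = 34.5 + 30 = 64.5; e = 63 − 64.5 = -1.5
x=35: ŷ = 34.5 + 35 = 69.5; e = 71 − 69.5 = 1.5
x=55: ŷ = 34.5 + 55 = 89.5; e = 90 − 89.5 = 0.5
x=60: ŷ = 34.5 + 60 = 94.5; e = 96 − 94.5 = 1.5
x=65: ŷ = 34.5 + 65 = 99.5; e = 96.5 − 99.5 = -3
x=70: ŷ = 34.5 + 70 = 104.5; e = 105.5 − 104.5 = 1
SSE = 2.25 + 2.25 + 0.25 + 2.25 + 9 + 1 = 17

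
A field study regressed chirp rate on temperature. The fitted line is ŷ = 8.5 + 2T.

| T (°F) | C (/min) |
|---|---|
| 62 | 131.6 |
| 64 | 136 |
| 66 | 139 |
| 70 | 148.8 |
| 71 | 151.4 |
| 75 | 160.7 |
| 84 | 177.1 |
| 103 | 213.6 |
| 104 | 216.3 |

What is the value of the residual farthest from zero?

r = 2.2

T=62: ŷ = 8.5 + 2·62 = 132.5; r = 131.6 − 132.5 = -0.9
T=64: ŷ = 8.5 + 2·64 = 136.5; r = 136 − 136.5 = -0.5
T=66: ŷ = 8.5 + 2·66 = 140.5; r = 139 − 140.5 = -1.5
T=70: ŷ = 8.5 + 2·70 = 148.5; r = 148.8 − 148.5 = 0.3
T=71: ŷ = 8.5 + 2·71 = 150.5; r = 151.4 − 150.5 = 0.9
T=75: ŷ = 8.5 + 2·75 = 158.5; r = 160.7 − 158.5 = 2.2
T=84: ŷ = 8.5 + 2·84 = 176.5; r = 177.1 − 176.5 = 0.6
T=103: ŷ = 8.5 + 2·103 = 214.5; r = 213.6 − 214.5 = -0.9
T=104: ŷ = 8.5 + 2·104 = 216.5; r = 216.3 − 216.5 = -0.2
Largest |r| is 2.2 at T = 75, residual 2.2.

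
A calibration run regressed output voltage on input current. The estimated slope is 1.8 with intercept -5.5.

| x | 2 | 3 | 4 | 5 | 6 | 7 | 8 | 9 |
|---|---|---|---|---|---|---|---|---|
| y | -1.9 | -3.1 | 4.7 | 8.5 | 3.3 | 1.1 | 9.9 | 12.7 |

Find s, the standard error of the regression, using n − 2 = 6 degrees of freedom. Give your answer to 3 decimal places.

s = 3.830

x=2: ŷ = -5.5 + 1.8·2 = -1.9; e = -1.9 − (-1.9) = 0
x=3: ŷ = -5.5 + 1.8·3 = -0.1; e = -3.1 − (-0.1) = -3
x=4: ŷ = -5.5 + 1.8·4 = 1.7; e = 4.7 − 1.7 = 3
x=5: ŷ = -5.5 + 1.8·5 = 3.5; e = 8.5 − 3.5 = 5
x=6: ŷ = -5.5 + 1.8·6 = 5.3; e = 3.3 − 5.3 = -2
x=7: ŷ = -5.5 + 1.8·7 = 7.1; e = 1.1 − 7.1 = -6
x=8: ŷ = -5.5 + 1.8·8 = 8.9; e = 9.9 − 8.9 = 1
x=9: ŷ = -5.5 + 1.8·9 = 10.7; e = 12.7 − 10.7 = 2
SSE = 0 + 9 + 9 + 25 + 4 + 36 + 1 + 4 = 88
s = √(88/6) = √14.6667 ≈ 3.830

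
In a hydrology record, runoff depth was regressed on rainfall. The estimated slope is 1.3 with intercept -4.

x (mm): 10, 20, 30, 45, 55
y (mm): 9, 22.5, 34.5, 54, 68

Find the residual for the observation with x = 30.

ŷ = -4 + 1.3·30 = 35
r = 34.5 − 35 = -0.5

r = -0.5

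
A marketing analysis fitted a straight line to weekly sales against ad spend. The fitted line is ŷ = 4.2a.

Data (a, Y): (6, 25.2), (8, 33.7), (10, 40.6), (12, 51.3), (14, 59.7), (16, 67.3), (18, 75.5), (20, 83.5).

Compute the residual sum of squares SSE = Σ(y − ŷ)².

a=6: ŷ = 4.2·6 = 25.2; r = 25.2 − 25.2 = 0
a=8: ŷ = 4.2·8 = 33.6; r = 33.7 − 33.6 = 0.1
a=10: ŷ = 4.2·10 = 42; r = 40.6 − 42 = -1.4
a=12: ŷ = 4.2·12 = 50.4; r = 51.3 − 50.4 = 0.9
a=14: ŷ = 4.2·14 = 58.8; r = 59.7 − 58.8 = 0.9
a=16: ŷ = 4.2·16 = 67.2; r = 67.3 − 67.2 = 0.1
a=18: ŷ = 4.2·18 = 75.6; r = 75.5 − 75.6 = -0.1
a=20: ŷ = 4.2·20 = 84; r = 83.5 − 84 = -0.5
SSE = 0 + 0.01 + 1.96 + 0.81 + 0.81 + 0.01 + 0.01 + 0.25 = 3.86

SSE = 3.86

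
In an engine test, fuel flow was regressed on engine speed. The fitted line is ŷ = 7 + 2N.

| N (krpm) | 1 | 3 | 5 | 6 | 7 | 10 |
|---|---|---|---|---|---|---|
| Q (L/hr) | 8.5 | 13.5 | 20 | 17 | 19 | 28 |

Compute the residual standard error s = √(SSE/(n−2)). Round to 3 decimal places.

N=1: ŷ = 7 + 2·1 = 9; r = 8.5 − 9 = -0.5
N=3: ŷ = 7 + 2·3 = 13; r = 13.5 − 13 = 0.5
N=5: ŷ = 7 + 2·5 = 17; r = 20 − 17 = 3
N=6: ŷ = 7 + 2·6 = 19; r = 17 − 19 = -2
N=7: ŷ = 7 + 2·7 = 21; r = 19 − 21 = -2
N=10: ŷ = 7 + 2·10 = 27; r = 28 − 27 = 1
SSE = 0.25 + 0.25 + 9 + 4 + 4 + 1 = 18.5
s = √(18.5/4) = √4.625 ≈ 2.151

s = 2.151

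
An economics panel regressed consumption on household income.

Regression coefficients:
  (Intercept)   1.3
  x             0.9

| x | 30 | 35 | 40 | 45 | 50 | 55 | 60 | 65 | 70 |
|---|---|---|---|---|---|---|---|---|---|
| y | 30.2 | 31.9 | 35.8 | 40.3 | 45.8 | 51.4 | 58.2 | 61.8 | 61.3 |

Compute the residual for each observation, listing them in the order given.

1.9, -0.9, -1.5, -1.5, -0.5, 0.6, 2.9, 2, -3

x=30: ŷ = 1.3 + 0.9·30 = 28.3; r = 30.2 − 28.3 = 1.9
x=35: ŷ = 1.3 + 0.9·35 = 32.8; r = 31.9 − 32.8 = -0.9
x=40: ŷ = 1.3 + 0.9·40 = 37.3; r = 35.8 − 37.3 = -1.5
x=45: ŷ = 1.3 + 0.9·45 = 41.8; r = 40.3 − 41.8 = -1.5
x=50: ŷ = 1.3 + 0.9·50 = 46.3; r = 45.8 − 46.3 = -0.5
x=55: ŷ = 1.3 + 0.9·55 = 50.8; r = 51.4 − 50.8 = 0.6
x=60: ŷ = 1.3 + 0.9·60 = 55.3; r = 58.2 − 55.3 = 2.9
x=65: ŷ = 1.3 + 0.9·65 = 59.8; r = 61.8 − 59.8 = 2
x=70: ŷ = 1.3 + 0.9·70 = 64.3; r = 61.3 − 64.3 = -3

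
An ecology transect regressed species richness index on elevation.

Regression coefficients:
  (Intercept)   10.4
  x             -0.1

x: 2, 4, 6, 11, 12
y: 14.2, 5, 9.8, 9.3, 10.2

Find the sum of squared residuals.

x=2: ŷ = 10.4 − 0.1·2 = 10.2; r = 14.2 − 10.2 = 4
x=4: ŷ = 10.4 − 0.1·4 = 10; r = 5 − 10 = -5
x=6: ŷ = 10.4 − 0.1·6 = 9.8; r = 9.8 − 9.8 = 0
x=11: ŷ = 10.4 − 0.1·11 = 9.3; r = 9.3 − 9.3 = 0
x=12: ŷ = 10.4 − 0.1·12 = 9.2; r = 10.2 − 9.2 = 1
SSE = 16 + 25 + 0 + 0 + 1 = 42

SSE = 42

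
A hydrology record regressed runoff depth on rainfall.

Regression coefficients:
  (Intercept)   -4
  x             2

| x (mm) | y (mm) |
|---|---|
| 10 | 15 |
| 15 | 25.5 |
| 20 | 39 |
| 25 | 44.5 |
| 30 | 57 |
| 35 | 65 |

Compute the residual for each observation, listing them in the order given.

-1, -0.5, 3, -1.5, 1, -1

x=10: ŷ = -4 + 2·10 = 16; e = 15 − 16 = -1
x=15: ŷ = -4 + 2·15 = 26; e = 25.5 − 26 = -0.5
x=20: ŷ = -4 + 2·20 = 36; e = 39 − 36 = 3
x=25: ŷ = -4 + 2·25 = 46; e = 44.5 − 46 = -1.5
x=30: ŷ = -4 + 2·30 = 56; e = 57 − 56 = 1
x=35: ŷ = -4 + 2·35 = 66; e = 65 − 66 = -1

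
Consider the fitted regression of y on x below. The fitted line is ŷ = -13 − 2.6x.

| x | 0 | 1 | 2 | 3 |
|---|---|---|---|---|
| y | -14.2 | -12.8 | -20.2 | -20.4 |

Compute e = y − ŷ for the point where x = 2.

ŷ = -13 − 2.6·2 = -18.2
e = -20.2 − (-18.2) = -2

e = -2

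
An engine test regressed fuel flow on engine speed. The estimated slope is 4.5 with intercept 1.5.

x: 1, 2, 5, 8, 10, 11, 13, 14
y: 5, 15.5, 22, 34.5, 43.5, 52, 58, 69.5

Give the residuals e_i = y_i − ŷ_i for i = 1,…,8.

x=1: ŷ = 1.5 + 4.5·1 = 6; e = 5 − 6 = -1
x=2: ŷ = 1.5 + 4.5·2 = 10.5; e = 15.5 − 10.5 = 5
x=5: ŷ = 1.5 + 4.5·5 = 24; e = 22 − 24 = -2
x=8: ŷ = 1.5 + 4.5·8 = 37.5; e = 34.5 − 37.5 = -3
x=10: ŷ = 1.5 + 4.5·10 = 46.5; e = 43.5 − 46.5 = -3
x=11: ŷ = 1.5 + 4.5·11 = 51; e = 52 − 51 = 1
x=13: ŷ = 1.5 + 4.5·13 = 60; e = 58 − 60 = -2
x=14: ŷ = 1.5 + 4.5·14 = 64.5; e = 69.5 − 64.5 = 5

-1, 5, -2, -3, -3, 1, -2, 5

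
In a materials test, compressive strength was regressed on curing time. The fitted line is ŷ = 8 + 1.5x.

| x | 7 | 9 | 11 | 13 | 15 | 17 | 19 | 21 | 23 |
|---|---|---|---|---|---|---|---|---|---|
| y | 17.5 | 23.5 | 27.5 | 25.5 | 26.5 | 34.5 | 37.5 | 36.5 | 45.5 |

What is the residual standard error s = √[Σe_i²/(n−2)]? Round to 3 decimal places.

x=7: ŷ = 8 + 1.5·7 = 18.5; e = 17.5 − 18.5 = -1
x=9: ŷ = 8 + 1.5·9 = 21.5; e = 23.5 − 21.5 = 2
x=11: ŷ = 8 + 1.5·11 = 24.5; e = 27.5 − 24.5 = 3
x=13: ŷ = 8 + 1.5·13 = 27.5; e = 25.5 − 27.5 = -2
x=15: ŷ = 8 + 1.5·15 = 30.5; e = 26.5 − 30.5 = -4
x=17: ŷ = 8 + 1.5·17 = 33.5; e = 34.5 − 33.5 = 1
x=19: ŷ = 8 + 1.5·19 = 36.5; e = 37.5 − 36.5 = 1
x=21: ŷ = 8 + 1.5·21 = 39.5; e = 36.5 − 39.5 = -3
x=23: ŷ = 8 + 1.5·23 = 42.5; e = 45.5 − 42.5 = 3
SSE = 1 + 4 + 9 + 4 + 16 + 1 + 1 + 9 + 9 = 54
s = √(54/7) = √7.71429 ≈ 2.777

s = 2.777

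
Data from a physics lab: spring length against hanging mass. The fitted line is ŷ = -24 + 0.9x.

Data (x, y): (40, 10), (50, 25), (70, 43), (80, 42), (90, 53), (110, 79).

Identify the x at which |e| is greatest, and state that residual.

x = 80, e = -6

x=40: ŷ = -24 + 0.9·40 = 12; e = 10 − 12 = -2
x=50: ŷ = -24 + 0.9·50 = 21; e = 25 − 21 = 4
x=70: ŷ = -24 + 0.9·70 = 39; e = 43 − 39 = 4
x=80: ŷ = -24 + 0.9·80 = 48; e = 42 − 48 = -6
x=90: ŷ = -24 + 0.9·90 = 57; e = 53 − 57 = -4
x=110: ŷ = -24 + 0.9·110 = 75; e = 79 − 75 = 4
Largest |e| is 6 at x = 80, residual -6.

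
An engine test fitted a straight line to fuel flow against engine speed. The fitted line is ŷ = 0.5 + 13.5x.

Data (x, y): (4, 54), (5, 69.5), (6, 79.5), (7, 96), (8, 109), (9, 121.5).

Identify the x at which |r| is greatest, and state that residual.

x = 6, r = -2

x=4: ŷ = 0.5 + 13.5·4 = 54.5; r = 54 − 54.5 = -0.5
x=5: ŷ = 0.5 + 13.5·5 = 68; r = 69.5 − 68 = 1.5
x=6: ŷ = 0.5 + 13.5·6 = 81.5; r = 79.5 − 81.5 = -2
x=7: ŷ = 0.5 + 13.5·7 = 95; r = 96 − 95 = 1
x=8: ŷ = 0.5 + 13.5·8 = 108.5; r = 109 − 108.5 = 0.5
x=9: ŷ = 0.5 + 13.5·9 = 122; r = 121.5 − 122 = -0.5
Largest |r| is 2 at x = 6, residual -2.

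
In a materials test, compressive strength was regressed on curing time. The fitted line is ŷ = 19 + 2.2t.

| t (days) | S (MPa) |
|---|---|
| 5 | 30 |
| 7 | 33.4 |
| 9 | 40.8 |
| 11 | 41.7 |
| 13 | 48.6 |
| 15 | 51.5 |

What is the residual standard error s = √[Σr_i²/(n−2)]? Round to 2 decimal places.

t=5: ŷ = 19 + 2.2·5 = 30; r = 30 − 30 = 0
t=7: ŷ = 19 + 2.2·7 = 34.4; r = 33.4 − 34.4 = -1
t=9: ŷ = 19 + 2.2·9 = 38.8; r = 40.8 − 38.8 = 2
t=11: ŷ = 19 + 2.2·11 = 43.2; r = 41.7 − 43.2 = -1.5
t=13: ŷ = 19 + 2.2·13 = 47.6; r = 48.6 − 47.6 = 1
t=15: ŷ = 19 + 2.2·15 = 52; r = 51.5 − 52 = -0.5
SSE = 0 + 1 + 4 + 2.25 + 1 + 0.25 = 8.5
s = √(8.5/4) = √2.125 ≈ 1.46

s = 1.46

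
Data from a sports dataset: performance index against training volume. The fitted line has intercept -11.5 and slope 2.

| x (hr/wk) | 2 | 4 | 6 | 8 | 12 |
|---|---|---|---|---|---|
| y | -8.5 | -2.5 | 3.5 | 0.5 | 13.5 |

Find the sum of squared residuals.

x=2: ŷ = -11.5 + 2·2 = -7.5; r = -8.5 − (-7.5) = -1
x=4: ŷ = -11.5 + 2·4 = -3.5; r = -2.5 − (-3.5) = 1
x=6: ŷ = -11.5 + 2·6 = 0.5; r = 3.5 − 0.5 = 3
x=8: ŷ = -11.5 + 2·8 = 4.5; r = 0.5 − 4.5 = -4
x=12: ŷ = -11.5 + 2·12 = 12.5; r = 13.5 − 12.5 = 1
SSE = 1 + 1 + 9 + 16 + 1 = 28

SSE = 28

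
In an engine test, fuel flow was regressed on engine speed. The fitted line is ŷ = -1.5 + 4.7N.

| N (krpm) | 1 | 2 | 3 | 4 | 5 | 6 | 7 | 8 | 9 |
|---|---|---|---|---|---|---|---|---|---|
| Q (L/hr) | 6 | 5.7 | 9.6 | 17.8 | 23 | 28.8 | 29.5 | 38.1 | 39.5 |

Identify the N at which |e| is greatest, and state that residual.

N=1: ŷ = -1.5 + 4.7·1 = 3.2; e = 6 − 3.2 = 2.8
N=2: ŷ = -1.5 + 4.7·2 = 7.9; e = 5.7 − 7.9 = -2.2
N=3: ŷ = -1.5 + 4.7·3 = 12.6; e = 9.6 − 12.6 = -3
N=4: ŷ = -1.5 + 4.7·4 = 17.3; e = 17.8 − 17.3 = 0.5
N=5: ŷ = -1.5 + 4.7·5 = 22; e = 23 − 22 = 1
N=6: ŷ = -1.5 + 4.7·6 = 26.7; e = 28.8 − 26.7 = 2.1
N=7: ŷ = -1.5 + 4.7·7 = 31.4; e = 29.5 − 31.4 = -1.9
N=8: ŷ = -1.5 + 4.7·8 = 36.1; e = 38.1 − 36.1 = 2
N=9: ŷ = -1.5 + 4.7·9 = 40.8; e = 39.5 − 40.8 = -1.3
Largest |e| is 3 at N = 3, residual -3.

N = 3, e = -3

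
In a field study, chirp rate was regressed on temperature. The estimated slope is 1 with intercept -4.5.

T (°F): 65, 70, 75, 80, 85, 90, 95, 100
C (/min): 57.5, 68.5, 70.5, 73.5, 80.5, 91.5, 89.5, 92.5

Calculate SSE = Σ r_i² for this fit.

SSE = 68

T=65: ŷ = -4.5 + 65 = 60.5; r = 57.5 − 60.5 = -3
T=70: ŷ = -4.5 + 70 = 65.5; r = 68.5 − 65.5 = 3
T=75: ŷ = -4.5 + 75 = 70.5; r = 70.5 − 70.5 = 0
T=80: ŷ = -4.5 + 80 = 75.5; r = 73.5 − 75.5 = -2
T=85: ŷ = -4.5 + 85 = 80.5; r = 80.5 − 80.5 = 0
T=90: ŷ = -4.5 + 90 = 85.5; r = 91.5 − 85.5 = 6
T=95: ŷ = -4.5 + 95 = 90.5; r = 89.5 − 90.5 = -1
T=100: ŷ = -4.5 + 100 = 95.5; r = 92.5 − 95.5 = -3
SSE = 9 + 9 + 0 + 4 + 0 + 36 + 1 + 9 = 68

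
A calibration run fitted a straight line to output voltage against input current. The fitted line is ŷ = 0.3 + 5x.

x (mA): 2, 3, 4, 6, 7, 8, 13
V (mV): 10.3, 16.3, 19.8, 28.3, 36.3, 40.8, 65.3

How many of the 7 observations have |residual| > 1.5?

x=2: ŷ = 0.3 + 5·2 = 10.3; e = 10.3 − 10.3 = 0
x=3: ŷ = 0.3 + 5·3 = 15.3; e = 16.3 − 15.3 = 1
x=4: ŷ = 0.3 + 5·4 = 20.3; e = 19.8 − 20.3 = -0.5
x=6: ŷ = 0.3 + 5·6 = 30.3; e = 28.3 − 30.3 = -2
x=7: ŷ = 0.3 + 5·7 = 35.3; e = 36.3 − 35.3 = 1
x=8: ŷ = 0.3 + 5·8 = 40.3; e = 40.8 − 40.3 = 0.5
x=13: ŷ = 0.3 + 5·13 = 65.3; e = 65.3 − 65.3 = 0
|e| > 1.5: x=6 (|e|=2) → 1

1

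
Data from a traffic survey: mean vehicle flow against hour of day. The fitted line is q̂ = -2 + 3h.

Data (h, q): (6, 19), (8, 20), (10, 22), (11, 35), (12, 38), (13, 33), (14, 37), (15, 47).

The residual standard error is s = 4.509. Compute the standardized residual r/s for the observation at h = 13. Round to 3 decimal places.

-0.887

q̂ = -2 + 3·13 = 37
r = 33 − 37 = -4
r/s = -4 / 4.509 = -0.887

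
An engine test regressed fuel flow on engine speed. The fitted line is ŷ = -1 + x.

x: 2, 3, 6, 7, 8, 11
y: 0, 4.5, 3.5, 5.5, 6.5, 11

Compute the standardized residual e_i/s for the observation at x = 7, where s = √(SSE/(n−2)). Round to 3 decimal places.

-0.302

x=2: ŷ = -1 + 2 = 1; e = 0 − 1 = -1
x=3: ŷ = -1 + 3 = 2; e = 4.5 − 2 = 2.5
x=6: ŷ = -1 + 6 = 5; e = 3.5 − 5 = -1.5
x=7: ŷ = -1 + 7 = 6; e = 5.5 − 6 = -0.5
x=8: ŷ = -1 + 8 = 7; e = 6.5 − 7 = -0.5
x=11: ŷ = -1 + 11 = 10; e = 11 − 10 = 1
SSE = 1 + 6.25 + 2.25 + 0.25 + 0.25 + 1 = 11
s = √(11/4) = 1.65831
e/s = -0.5 / 1.65831 = -0.302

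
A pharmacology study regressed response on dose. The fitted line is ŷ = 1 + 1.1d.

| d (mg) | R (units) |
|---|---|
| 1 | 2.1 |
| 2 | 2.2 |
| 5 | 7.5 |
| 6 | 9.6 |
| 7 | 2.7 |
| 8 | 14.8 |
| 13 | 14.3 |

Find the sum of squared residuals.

SSE = 68

d=1: ŷ = 1 + 1.1·1 = 2.1; e = 2.1 − 2.1 = 0
d=2: ŷ = 1 + 1.1·2 = 3.2; e = 2.2 − 3.2 = -1
d=5: ŷ = 1 + 1.1·5 = 6.5; e = 7.5 − 6.5 = 1
d=6: ŷ = 1 + 1.1·6 = 7.6; e = 9.6 − 7.6 = 2
d=7: ŷ = 1 + 1.1·7 = 8.7; e = 2.7 − 8.7 = -6
d=8: ŷ = 1 + 1.1·8 = 9.8; e = 14.8 − 9.8 = 5
d=13: ŷ = 1 + 1.1·13 = 15.3; e = 14.3 − 15.3 = -1
SSE = 0 + 1 + 1 + 4 + 36 + 25 + 1 = 68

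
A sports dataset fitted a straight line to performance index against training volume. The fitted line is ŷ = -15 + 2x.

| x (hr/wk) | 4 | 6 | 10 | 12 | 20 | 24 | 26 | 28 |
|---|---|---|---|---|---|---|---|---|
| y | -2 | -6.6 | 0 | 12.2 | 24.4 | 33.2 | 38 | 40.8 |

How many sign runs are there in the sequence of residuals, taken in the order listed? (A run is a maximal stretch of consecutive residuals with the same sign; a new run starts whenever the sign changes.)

x=4: ŷ = -15 + 2·4 = -7; r = -2 − (-7) = 5
x=6: ŷ = -15 + 2·6 = -3; r = -6.6 − (-3) = -3.6
x=10: ŷ = -15 + 2·10 = 5; r = 0 − 5 = -5
x=12: ŷ = -15 + 2·12 = 9; r = 12.2 − 9 = 3.2
x=20: ŷ = -15 + 2·20 = 25; r = 24.4 − 25 = -0.6
x=24: ŷ = -15 + 2·24 = 33; r = 33.2 − 33 = 0.2
x=26: ŷ = -15 + 2·26 = 37; r = 38 − 37 = 1
x=28: ŷ = -15 + 2·28 = 41; r = 40.8 − 41 = -0.2
Signs: + − − + − + + −
Runs: +×1, −×2, +×1, −×1, +×2, −×1 → 6

6 runs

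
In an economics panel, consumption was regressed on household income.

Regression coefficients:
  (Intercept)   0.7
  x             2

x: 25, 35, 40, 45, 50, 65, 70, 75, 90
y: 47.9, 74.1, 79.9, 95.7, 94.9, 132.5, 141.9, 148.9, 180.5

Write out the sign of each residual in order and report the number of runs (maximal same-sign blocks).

7 runs

x=25: ŷ = 0.7 + 2·25 = 50.7; e = 47.9 − 50.7 = -2.8
x=35: ŷ = 0.7 + 2·35 = 70.7; e = 74.1 − 70.7 = 3.4
x=40: ŷ = 0.7 + 2·40 = 80.7; e = 79.9 − 80.7 = -0.8
x=45: ŷ = 0.7 + 2·45 = 90.7; e = 95.7 − 90.7 = 5
x=50: ŷ = 0.7 + 2·50 = 100.7; e = 94.9 − 100.7 = -5.8
x=65: ŷ = 0.7 + 2·65 = 130.7; e = 132.5 − 130.7 = 1.8
x=70: ŷ = 0.7 + 2·70 = 140.7; e = 141.9 − 140.7 = 1.2
x=75: ŷ = 0.7 + 2·75 = 150.7; e = 148.9 − 150.7 = -1.8
x=90: ŷ = 0.7 + 2·90 = 180.7; e = 180.5 − 180.7 = -0.2
Signs: − + − + − + + − −
Runs: −×1, +×1, −×1, +×1, −×1, +×2, −×2 → 7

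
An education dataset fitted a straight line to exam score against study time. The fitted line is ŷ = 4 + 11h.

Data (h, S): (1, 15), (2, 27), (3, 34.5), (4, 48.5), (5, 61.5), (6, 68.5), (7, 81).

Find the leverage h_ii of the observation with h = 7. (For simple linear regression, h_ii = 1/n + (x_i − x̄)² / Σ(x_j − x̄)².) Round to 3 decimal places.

h̄ = (1 + 2 + 3 + 4 + 5 + 6 + 7)/7 = 4
Σ(h − h̄)² = 9 + 4 + 1 + 0 + 1 + 4 + 9 = 28
h = 1/7 + (3)²/28 = 0.142857 + 0.321429 = 0.464

h = 0.464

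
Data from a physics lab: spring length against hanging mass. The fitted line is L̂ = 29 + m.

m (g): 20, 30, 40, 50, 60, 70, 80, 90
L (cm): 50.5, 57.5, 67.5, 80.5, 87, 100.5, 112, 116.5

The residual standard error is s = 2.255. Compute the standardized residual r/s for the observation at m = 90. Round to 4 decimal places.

L̂ = 29 + 90 = 119
r = 116.5 − 119 = -2.5
r/s = -2.5 / 2.255 = -1.1086

-1.1086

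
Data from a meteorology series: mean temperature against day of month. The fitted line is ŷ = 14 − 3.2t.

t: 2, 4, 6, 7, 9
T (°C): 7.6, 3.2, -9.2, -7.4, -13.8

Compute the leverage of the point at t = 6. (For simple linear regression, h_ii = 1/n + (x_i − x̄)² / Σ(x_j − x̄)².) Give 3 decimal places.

h = 0.205

t̄ = (2 + 4 + 6 + 7 + 9)/5 = 5.6
Σ(t − t̄)² = 12.96 + 2.56 + 0.16 + 1.96 + 11.56 = 29.2
h = 1/5 + (0.4)²/29.2 = 0.2 + 0.00547945 = 0.205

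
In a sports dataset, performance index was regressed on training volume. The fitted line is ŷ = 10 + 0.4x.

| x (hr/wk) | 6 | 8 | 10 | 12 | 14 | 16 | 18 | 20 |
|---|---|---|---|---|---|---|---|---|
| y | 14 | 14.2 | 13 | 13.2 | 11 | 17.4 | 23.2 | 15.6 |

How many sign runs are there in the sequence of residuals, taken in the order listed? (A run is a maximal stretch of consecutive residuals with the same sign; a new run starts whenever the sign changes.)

4 runs

x=6: ŷ = 10 + 0.4·6 = 12.4; r = 14 − 12.4 = 1.6
x=8: ŷ = 10 + 0.4·8 = 13.2; r = 14.2 − 13.2 = 1
x=10: ŷ = 10 + 0.4·10 = 14; r = 13 − 14 = -1
x=12: ŷ = 10 + 0.4·12 = 14.8; r = 13.2 − 14.8 = -1.6
x=14: ŷ = 10 + 0.4·14 = 15.6; r = 11 − 15.6 = -4.6
x=16: ŷ = 10 + 0.4·16 = 16.4; r = 17.4 − 16.4 = 1
x=18: ŷ = 10 + 0.4·18 = 17.2; r = 23.2 − 17.2 = 6
x=20: ŷ = 10 + 0.4·20 = 18; r = 15.6 − 18 = -2.4
Signs: + + − − − + + −
Runs: +×2, −×3, +×2, −×1 → 4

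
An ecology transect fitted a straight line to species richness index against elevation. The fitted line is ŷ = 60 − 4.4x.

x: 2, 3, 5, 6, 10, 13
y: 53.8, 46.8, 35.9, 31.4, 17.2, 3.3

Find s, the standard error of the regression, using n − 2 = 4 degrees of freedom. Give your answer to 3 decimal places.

s = 2.104

x=2: ŷ = 60 − 4.4·2 = 51.2; e = 53.8 − 51.2 = 2.6
x=3: ŷ = 60 − 4.4·3 = 46.8; e = 46.8 − 46.8 = 0
x=5: ŷ = 60 − 4.4·5 = 38; e = 35.9 − 38 = -2.1
x=6: ŷ = 60 − 4.4·6 = 33.6; e = 31.4 − 33.6 = -2.2
x=10: ŷ = 60 − 4.4·10 = 16; e = 17.2 − 16 = 1.2
x=13: ŷ = 60 − 4.4·13 = 2.8; e = 3.3 − 2.8 = 0.5
SSE = 6.76 + 0 + 4.41 + 4.84 + 1.44 + 0.25 = 17.7
s = √(17.7/4) = √4.425 ≈ 2.104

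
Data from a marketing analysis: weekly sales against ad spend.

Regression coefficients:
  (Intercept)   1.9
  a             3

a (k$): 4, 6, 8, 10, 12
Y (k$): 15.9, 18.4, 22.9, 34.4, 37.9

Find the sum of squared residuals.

SSE = 21.5

a=4: Ŷ = 1.9 + 3·4 = 13.9; r = 15.9 − 13.9 = 2
a=6: Ŷ = 1.9 + 3·6 = 19.9; r = 18.4 − 19.9 = -1.5
a=8: Ŷ = 1.9 + 3·8 = 25.9; r = 22.9 − 25.9 = -3
a=10: Ŷ = 1.9 + 3·10 = 31.9; r = 34.4 − 31.9 = 2.5
a=12: Ŷ = 1.9 + 3·12 = 37.9; r = 37.9 − 37.9 = 0
SSE = 4 + 2.25 + 9 + 6.25 + 0 = 21.5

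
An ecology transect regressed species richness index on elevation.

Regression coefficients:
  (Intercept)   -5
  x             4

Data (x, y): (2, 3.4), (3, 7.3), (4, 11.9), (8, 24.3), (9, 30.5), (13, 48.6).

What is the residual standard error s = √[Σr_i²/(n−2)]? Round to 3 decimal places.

s = 1.670

x=2: ŷ = -5 + 4·2 = 3; r = 3.4 − 3 = 0.4
x=3: ŷ = -5 + 4·3 = 7; r = 7.3 − 7 = 0.3
x=4: ŷ = -5 + 4·4 = 11; r = 11.9 − 11 = 0.9
x=8: ŷ = -5 + 4·8 = 27; r = 24.3 − 27 = -2.7
x=9: ŷ = -5 + 4·9 = 31; r = 30.5 − 31 = -0.5
x=13: ŷ = -5 + 4·13 = 47; r = 48.6 − 47 = 1.6
SSE = 0.16 + 0.09 + 0.81 + 7.29 + 0.25 + 2.56 = 11.16
s = √(11.16/4) = √2.79 ≈ 1.670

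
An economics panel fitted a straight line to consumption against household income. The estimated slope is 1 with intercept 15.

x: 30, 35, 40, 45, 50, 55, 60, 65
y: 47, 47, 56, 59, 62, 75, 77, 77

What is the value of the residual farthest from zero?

r = 5

x=30: ŷ = 15 + 30 = 45; r = 47 − 45 = 2
x=35: ŷ = 15 + 35 = 50; r = 47 − 50 = -3
x=40: ŷ = 15 + 40 = 55; r = 56 − 55 = 1
x=45: ŷ = 15 + 45 = 60; r = 59 − 60 = -1
x=50: ŷ = 15 + 50 = 65; r = 62 − 65 = -3
x=55: ŷ = 15 + 55 = 70; r = 75 − 70 = 5
x=60: ŷ = 15 + 60 = 75; r = 77 − 75 = 2
x=65: ŷ = 15 + 65 = 80; r = 77 − 80 = -3
Largest |r| is 5 at x = 55, residual 5.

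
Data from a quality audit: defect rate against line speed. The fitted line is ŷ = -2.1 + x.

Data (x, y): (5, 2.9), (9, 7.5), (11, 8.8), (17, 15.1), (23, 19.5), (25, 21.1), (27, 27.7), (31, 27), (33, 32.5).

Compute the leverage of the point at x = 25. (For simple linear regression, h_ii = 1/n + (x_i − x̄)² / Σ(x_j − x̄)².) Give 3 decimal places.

h = 0.141

x̄ = (5 + 9 + 11 + 17 + 23 + 25 + 27 + 31 + 33)/9 = 20.1111
Σ(x − x̄)² = 228.346 + 123.457 + 83.0123 + 9.67901 + 8.34568 + 23.9012 + 47.4568 + 118.568 + 166.123 = 808.889
h = 1/9 + (4.88889)²/808.889 = 0.111111 + 0.0295482 = 0.141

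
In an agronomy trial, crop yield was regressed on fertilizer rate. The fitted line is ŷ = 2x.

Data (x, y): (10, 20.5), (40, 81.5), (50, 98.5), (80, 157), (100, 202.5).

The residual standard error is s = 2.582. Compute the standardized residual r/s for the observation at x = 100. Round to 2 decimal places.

0.97

ŷ = 2·100 = 200
r = 202.5 − 200 = 2.5
r/s = 2.5 / 2.582 = 0.97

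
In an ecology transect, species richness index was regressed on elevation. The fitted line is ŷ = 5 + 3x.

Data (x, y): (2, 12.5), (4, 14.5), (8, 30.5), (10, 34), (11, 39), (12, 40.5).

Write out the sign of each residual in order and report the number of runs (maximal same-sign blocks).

6 runs

x=2: ŷ = 5 + 3·2 = 11; r = 12.5 − 11 = 1.5
x=4: ŷ = 5 + 3·4 = 17; r = 14.5 − 17 = -2.5
x=8: ŷ = 5 + 3·8 = 29; r = 30.5 − 29 = 1.5
x=10: ŷ = 5 + 3·10 = 35; r = 34 − 35 = -1
x=11: ŷ = 5 + 3·11 = 38; r = 39 − 38 = 1
x=12: ŷ = 5 + 3·12 = 41; r = 40.5 − 41 = -0.5
Signs: + − + − + −
Runs: +×1, −×1, +×1, −×1, +×1, −×1 → 6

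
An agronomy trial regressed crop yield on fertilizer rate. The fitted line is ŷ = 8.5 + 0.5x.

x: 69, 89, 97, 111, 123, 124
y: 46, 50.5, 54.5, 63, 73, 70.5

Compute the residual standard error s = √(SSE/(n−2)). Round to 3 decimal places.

x=69: ŷ = 8.5 + 0.5·69 = 43; r = 46 − 43 = 3
x=89: ŷ = 8.5 + 0.5·89 = 53; r = 50.5 − 53 = -2.5
x=97: ŷ = 8.5 + 0.5·97 = 57; r = 54.5 − 57 = -2.5
x=111: ŷ = 8.5 + 0.5·111 = 64; r = 63 − 64 = -1
x=123: ŷ = 8.5 + 0.5·123 = 70; r = 73 − 70 = 3
x=124: ŷ = 8.5 + 0.5·124 = 70.5; r = 70.5 − 70.5 = 0
SSE = 9 + 6.25 + 6.25 + 1 + 9 + 0 = 31.5
s = √(31.5/4) = √7.875 ≈ 2.806

s = 2.806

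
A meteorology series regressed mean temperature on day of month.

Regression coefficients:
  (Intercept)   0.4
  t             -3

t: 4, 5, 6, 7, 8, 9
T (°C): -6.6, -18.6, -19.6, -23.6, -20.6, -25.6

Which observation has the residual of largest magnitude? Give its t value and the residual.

t=4: T̂ = 0.4 − 3·4 = -11.6; e = -6.6 − (-11.6) = 5
t=5: T̂ = 0.4 − 3·5 = -14.6; e = -18.6 − (-14.6) = -4
t=6: T̂ = 0.4 − 3·6 = -17.6; e = -19.6 − (-17.6) = -2
t=7: T̂ = 0.4 − 3·7 = -20.6; e = -23.6 − (-20.6) = -3
t=8: T̂ = 0.4 − 3·8 = -23.6; e = -20.6 − (-23.6) = 3
t=9: T̂ = 0.4 − 3·9 = -26.6; e = -25.6 − (-26.6) = 1
Largest |e| is 5 at t = 4, residual 5.

t = 4, e = 5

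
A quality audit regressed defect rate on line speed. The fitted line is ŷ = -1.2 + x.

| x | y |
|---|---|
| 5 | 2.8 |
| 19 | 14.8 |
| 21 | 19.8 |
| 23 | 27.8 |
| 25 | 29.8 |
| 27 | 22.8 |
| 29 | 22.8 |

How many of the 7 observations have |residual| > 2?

5

x=5: ŷ = -1.2 + 5 = 3.8; e = 2.8 − 3.8 = -1
x=19: ŷ = -1.2 + 19 = 17.8; e = 14.8 − 17.8 = -3
x=21: ŷ = -1.2 + 21 = 19.8; e = 19.8 − 19.8 = 0
x=23: ŷ = -1.2 + 23 = 21.8; e = 27.8 − 21.8 = 6
x=25: ŷ = -1.2 + 25 = 23.8; e = 29.8 − 23.8 = 6
x=27: ŷ = -1.2 + 27 = 25.8; e = 22.8 − 25.8 = -3
x=29: ŷ = -1.2 + 29 = 27.8; e = 22.8 − 27.8 = -5
|e| > 2: x=19 (|e|=3), x=23 (|e|=6), x=25 (|e|=6), x=27 (|e|=3), x=29 (|e|=5) → 5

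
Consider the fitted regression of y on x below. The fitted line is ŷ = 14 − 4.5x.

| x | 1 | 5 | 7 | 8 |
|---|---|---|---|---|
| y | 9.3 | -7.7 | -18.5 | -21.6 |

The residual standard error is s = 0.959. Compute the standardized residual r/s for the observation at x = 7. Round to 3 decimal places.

ŷ = 14 − 4.5·7 = -17.5
r = -18.5 − (-17.5) = -1
r/s = -1 / 0.959 = -1.043

-1.043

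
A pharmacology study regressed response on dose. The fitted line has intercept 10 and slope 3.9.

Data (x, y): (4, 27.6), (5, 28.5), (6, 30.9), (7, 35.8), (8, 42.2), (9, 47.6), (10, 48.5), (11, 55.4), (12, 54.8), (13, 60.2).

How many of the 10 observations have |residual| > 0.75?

8

x=4: ŷ = 10 + 3.9·4 = 25.6; e = 27.6 − 25.6 = 2
x=5: ŷ = 10 + 3.9·5 = 29.5; e = 28.5 − 29.5 = -1
x=6: ŷ = 10 + 3.9·6 = 33.4; e = 30.9 − 33.4 = -2.5
x=7: ŷ = 10 + 3.9·7 = 37.3; e = 35.8 − 37.3 = -1.5
x=8: ŷ = 10 + 3.9·8 = 41.2; e = 42.2 − 41.2 = 1
x=9: ŷ = 10 + 3.9·9 = 45.1; e = 47.6 − 45.1 = 2.5
x=10: ŷ = 10 + 3.9·10 = 49; e = 48.5 − 49 = -0.5
x=11: ŷ = 10 + 3.9·11 = 52.9; e = 55.4 − 52.9 = 2.5
x=12: ŷ = 10 + 3.9·12 = 56.8; e = 54.8 − 56.8 = -2
x=13: ŷ = 10 + 3.9·13 = 60.7; e = 60.2 − 60.7 = -0.5
|e| > 0.75: x=4 (|e|=2), x=5 (|e|=1), x=6 (|e|=2.5), x=7 (|e|=1.5), x=8 (|e|=1), x=9 (|e|=2.5), x=11 (|e|=2.5), x=12 (|e|=2) → 8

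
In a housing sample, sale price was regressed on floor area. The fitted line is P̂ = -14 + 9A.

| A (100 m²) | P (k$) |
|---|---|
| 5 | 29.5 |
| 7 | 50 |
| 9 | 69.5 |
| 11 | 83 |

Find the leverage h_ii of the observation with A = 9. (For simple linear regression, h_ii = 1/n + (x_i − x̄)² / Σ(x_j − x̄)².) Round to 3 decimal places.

h = 0.300

Ā = (5 + 7 + 9 + 11)/4 = 8
Σ(A − Ā)² = 9 + 1 + 1 + 9 = 20
h = 1/4 + (1)²/20 = 0.25 + 0.05 = 0.300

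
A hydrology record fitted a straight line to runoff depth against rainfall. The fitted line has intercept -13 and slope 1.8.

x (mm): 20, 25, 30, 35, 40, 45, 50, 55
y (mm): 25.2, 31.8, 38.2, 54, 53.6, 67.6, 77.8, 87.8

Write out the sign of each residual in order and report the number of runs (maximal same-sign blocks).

5 runs

x=20: ŷ = -13 + 1.8·20 = 23; e = 25.2 − 23 = 2.2
x=25: ŷ = -13 + 1.8·25 = 32; e = 31.8 − 32 = -0.2
x=30: ŷ = -13 + 1.8·30 = 41; e = 38.2 − 41 = -2.8
x=35: ŷ = -13 + 1.8·35 = 50; e = 54 − 50 = 4
x=40: ŷ = -13 + 1.8·40 = 59; e = 53.6 − 59 = -5.4
x=45: ŷ = -13 + 1.8·45 = 68; e = 67.6 − 68 = -0.4
x=50: ŷ = -13 + 1.8·50 = 77; e = 77.8 − 77 = 0.8
x=55: ŷ = -13 + 1.8·55 = 86; e = 87.8 − 86 = 1.8
Signs: + − − + − − + +
Runs: +×1, −×2, +×1, −×2, +×2 → 5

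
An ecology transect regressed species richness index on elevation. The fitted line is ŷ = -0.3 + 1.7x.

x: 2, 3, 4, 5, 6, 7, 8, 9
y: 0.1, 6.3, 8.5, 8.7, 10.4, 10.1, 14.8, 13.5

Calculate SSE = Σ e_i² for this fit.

x=2: ŷ = -0.3 + 1.7·2 = 3.1; e = 0.1 − 3.1 = -3
x=3: ŷ = -0.3 + 1.7·3 = 4.8; e = 6.3 − 4.8 = 1.5
x=4: ŷ = -0.3 + 1.7·4 = 6.5; e = 8.5 − 6.5 = 2
x=5: ŷ = -0.3 + 1.7·5 = 8.2; e = 8.7 − 8.2 = 0.5
x=6: ŷ = -0.3 + 1.7·6 = 9.9; e = 10.4 − 9.9 = 0.5
x=7: ŷ = -0.3 + 1.7·7 = 11.6; e = 10.1 − 11.6 = -1.5
x=8: ŷ = -0.3 + 1.7·8 = 13.3; e = 14.8 − 13.3 = 1.5
x=9: ŷ = -0.3 + 1.7·9 = 15; e = 13.5 − 15 = -1.5
SSE = 9 + 2.25 + 4 + 0.25 + 0.25 + 2.25 + 2.25 + 2.25 = 22.5

SSE = 22.5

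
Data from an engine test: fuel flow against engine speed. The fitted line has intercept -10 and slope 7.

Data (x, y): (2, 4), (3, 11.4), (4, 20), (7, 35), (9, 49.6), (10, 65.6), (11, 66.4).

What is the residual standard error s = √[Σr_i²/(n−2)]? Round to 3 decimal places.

x=2: ŷ = -10 + 7·2 = 4; r = 4 − 4 = 0
x=3: ŷ = -10 + 7·3 = 11; r = 11.4 − 11 = 0.4
x=4: ŷ = -10 + 7·4 = 18; r = 20 − 18 = 2
x=7: ŷ = -10 + 7·7 = 39; r = 35 − 39 = -4
x=9: ŷ = -10 + 7·9 = 53; r = 49.6 − 53 = -3.4
x=10: ŷ = -10 + 7·10 = 60; r = 65.6 − 60 = 5.6
x=11: ŷ = -10 + 7·11 = 67; r = 66.4 − 67 = -0.6
SSE = 0 + 0.16 + 4 + 16 + 11.56 + 31.36 + 0.36 = 63.44
s = √(63.44/5) = √12.688 ≈ 3.562

s = 3.562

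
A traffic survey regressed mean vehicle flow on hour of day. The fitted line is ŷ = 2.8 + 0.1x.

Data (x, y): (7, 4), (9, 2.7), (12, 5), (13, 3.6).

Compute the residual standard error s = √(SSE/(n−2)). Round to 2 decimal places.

s = 1.12

x=7: ŷ = 2.8 + 0.1·7 = 3.5; r = 4 − 3.5 = 0.5
x=9: ŷ = 2.8 + 0.1·9 = 3.7; r = 2.7 − 3.7 = -1
x=12: ŷ = 2.8 + 0.1·12 = 4; r = 5 − 4 = 1
x=13: ŷ = 2.8 + 0.1·13 = 4.1; r = 3.6 − 4.1 = -0.5
SSE = 0.25 + 1 + 1 + 0.25 = 2.5
s = √(2.5/2) = √1.25 ≈ 1.12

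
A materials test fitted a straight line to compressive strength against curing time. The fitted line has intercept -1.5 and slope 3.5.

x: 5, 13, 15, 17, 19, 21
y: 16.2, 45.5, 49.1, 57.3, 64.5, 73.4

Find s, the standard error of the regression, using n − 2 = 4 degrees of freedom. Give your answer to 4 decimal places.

s = 1.4663

x=5: ŷ = -1.5 + 3.5·5 = 16; r = 16.2 − 16 = 0.2
x=13: ŷ = -1.5 + 3.5·13 = 44; r = 45.5 − 44 = 1.5
x=15: ŷ = -1.5 + 3.5·15 = 51; r = 49.1 − 51 = -1.9
x=17: ŷ = -1.5 + 3.5·17 = 58; r = 57.3 − 58 = -0.7
x=19: ŷ = -1.5 + 3.5·19 = 65; r = 64.5 − 65 = -0.5
x=21: ŷ = -1.5 + 3.5·21 = 72; r = 73.4 − 72 = 1.4
SSE = 0.04 + 2.25 + 3.61 + 0.49 + 0.25 + 1.96 = 8.6
s = √(8.6/4) = √2.15 ≈ 1.4663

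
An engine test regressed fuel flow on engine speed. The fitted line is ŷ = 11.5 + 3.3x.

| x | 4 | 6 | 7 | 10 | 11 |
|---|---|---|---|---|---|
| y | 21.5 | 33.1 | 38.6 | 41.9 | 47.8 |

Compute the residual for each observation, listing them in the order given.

-3.2, 1.8, 4, -2.6, 0

x=4: ŷ = 11.5 + 3.3·4 = 24.7; r = 21.5 − 24.7 = -3.2
x=6: ŷ = 11.5 + 3.3·6 = 31.3; r = 33.1 − 31.3 = 1.8
x=7: ŷ = 11.5 + 3.3·7 = 34.6; r = 38.6 − 34.6 = 4
x=10: ŷ = 11.5 + 3.3·10 = 44.5; r = 41.9 − 44.5 = -2.6
x=11: ŷ = 11.5 + 3.3·11 = 47.8; r = 47.8 − 47.8 = 0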